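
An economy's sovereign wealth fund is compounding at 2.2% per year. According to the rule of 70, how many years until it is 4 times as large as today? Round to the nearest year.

Doubling time ≈ 70/2.2 = 31.82 years.
4 = 2^2, so 2 doublings → 64 years.

approximately 64 years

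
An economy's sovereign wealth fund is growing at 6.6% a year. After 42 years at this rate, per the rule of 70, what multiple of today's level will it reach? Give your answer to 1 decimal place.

Doubling time ≈ 70/6.6 = 10.61 years.
42 years / 10.61 ≈ 3.96 doublings → factor 2^3.96 ≈ 15.6.

≈ 15.6 times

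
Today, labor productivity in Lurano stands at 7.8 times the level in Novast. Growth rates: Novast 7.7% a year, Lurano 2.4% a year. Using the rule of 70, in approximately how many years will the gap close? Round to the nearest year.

Novast gains on Lurano at 7.7% − 2.4% = 5.3 points a year.
At that relative rate the gap halves every 70/5.3 ≈ 13.21 years.
A 7.8 times gap takes log₂(7.8) ≈ 2.96 halvings to close: 2.96 × 13.21 ≈ 39 years.

39 years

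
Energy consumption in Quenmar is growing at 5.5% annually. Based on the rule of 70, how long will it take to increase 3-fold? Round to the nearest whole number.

≈ 20 years

At 5.5% it doubles every 70/5.5 ≈ 12.73 years.
3× is log₂ 3 ≈ 1.58 doublings, so ≈ 1.58 × 12.73 = 20 years.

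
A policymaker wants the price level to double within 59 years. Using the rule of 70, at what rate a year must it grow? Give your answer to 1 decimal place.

around 1.2% a year

70 / 59 ≈ 1.19, so about 1.2% a year.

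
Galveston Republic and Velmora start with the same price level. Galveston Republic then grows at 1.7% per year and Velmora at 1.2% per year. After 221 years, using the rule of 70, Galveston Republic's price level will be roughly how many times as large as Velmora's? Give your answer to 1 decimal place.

around 3.0 times

Only the 0.5-point difference matters.
70/0.5 ≈ 140.00 years per doubling of the ratio; 221 years gives 1.58 doublings, so ≈ 3.0×.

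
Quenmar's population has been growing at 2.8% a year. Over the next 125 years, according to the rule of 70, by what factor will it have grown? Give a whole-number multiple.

Doubling time ≈ 70/2.8 = 25.00 years.
125/25.00 ≈ 5 doublings, so about 2^5 = 32×.

≈ 32 times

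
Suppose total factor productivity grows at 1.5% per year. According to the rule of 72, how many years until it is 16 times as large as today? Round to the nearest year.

At 1.5% it doubles every 72/1.5 ≈ 48.00 years.
16× is 4 doublings, so 4 × 48.00 ≈ 192 years.

about 192 years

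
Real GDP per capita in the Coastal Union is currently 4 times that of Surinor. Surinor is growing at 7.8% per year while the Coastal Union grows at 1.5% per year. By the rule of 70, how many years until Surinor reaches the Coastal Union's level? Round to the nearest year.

≈ 22 years

The growth-rate gap is 7.8% − 1.5% = 6.3 percentage points.
So the ratio between them halves every 70/6.3 ≈ 11.11 years.
A 4 times gap closes after 2 halvings: 2 × 11.11 ≈ 22 years.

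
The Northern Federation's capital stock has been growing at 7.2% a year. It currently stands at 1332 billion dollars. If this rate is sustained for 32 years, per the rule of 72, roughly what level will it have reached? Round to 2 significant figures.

It doubles every 72/7.2 ≈ 10.00 years, so 32 years is 3.20 doublings.
2^3.20 ≈ 9.19; 1332 × 9.19 ≈ 12000 billion dollars.

≈ 12000 billion dollars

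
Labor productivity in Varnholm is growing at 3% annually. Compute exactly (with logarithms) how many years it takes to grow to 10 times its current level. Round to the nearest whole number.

t = ln(10) / ln(1 + 0.03) = 2.3026 / 0.029559 ≈ 77.90.
≈ 78 years.

78 years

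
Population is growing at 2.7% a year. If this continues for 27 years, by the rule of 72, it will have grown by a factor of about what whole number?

≈ 2 times

Doubling time ≈ 72/2.7 = 26.67 years.
27/26.67 ≈ 1 doubling, so about 2^1 = 2×.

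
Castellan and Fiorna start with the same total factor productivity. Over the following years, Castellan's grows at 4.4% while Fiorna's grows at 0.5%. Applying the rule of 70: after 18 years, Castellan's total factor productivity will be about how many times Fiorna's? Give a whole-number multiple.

Castellan pulls ahead at 3.9 pp per year, so the ratio doubles every 70/3.9 ≈ 17.95 years.
In 18 years that's 1.00 doublings: 2^1.00 ≈ 2.

about 2 times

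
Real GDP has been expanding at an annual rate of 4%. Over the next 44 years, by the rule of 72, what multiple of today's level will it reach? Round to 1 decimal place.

roughly 5.4 times

Doubling time ≈ 72/4 = 18.00 years.
44 years / 18.00 ≈ 2.44 doublings → factor 2^2.44 ≈ 5.4.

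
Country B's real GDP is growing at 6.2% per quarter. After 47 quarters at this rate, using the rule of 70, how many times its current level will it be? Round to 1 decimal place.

Doubling time ≈ 70/6.2 = 11.29 quarters.
47 quarters / 11.29 ≈ 4.16 doublings → factor 2^4.16 ≈ 17.9.

≈ 17.9 times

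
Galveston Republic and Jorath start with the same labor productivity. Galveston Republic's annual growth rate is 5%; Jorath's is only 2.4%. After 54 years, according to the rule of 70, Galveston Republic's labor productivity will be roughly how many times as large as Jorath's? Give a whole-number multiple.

about 4 times

Only the 2.6-point difference matters.
70/2.6 ≈ 26.92 years per doubling of the ratio; 54 years gives 2.01 doublings, so ≈ 4×.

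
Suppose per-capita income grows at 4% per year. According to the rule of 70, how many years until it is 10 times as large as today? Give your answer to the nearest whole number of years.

At 4% it doubles every 70/4 ≈ 17.50 years.
10× is log₂ 10 ≈ 3.32 doublings, so ≈ 3.32 × 17.50 = 58 years.

approximately 58 years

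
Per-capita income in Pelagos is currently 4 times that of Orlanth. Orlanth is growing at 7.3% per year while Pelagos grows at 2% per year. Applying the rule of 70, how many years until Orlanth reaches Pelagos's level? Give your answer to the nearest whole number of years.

The growth-rate gap is 7.3% − 2% = 5.3 percentage points.
So the ratio between them halves every 70/5.3 ≈ 13.21 years.
A 4 times gap closes after 2 halvings: 2 × 13.21 ≈ 26 years.

roughly 26 years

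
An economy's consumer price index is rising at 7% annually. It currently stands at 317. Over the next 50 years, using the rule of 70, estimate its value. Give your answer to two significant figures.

Doubling time ≈ 70/7 = 10.00 years.
50 years is 50/10.00 ≈ 5.00 doublings, a factor of 2^5.00 ≈ 32.00.
317 × 32.00 ≈ 10000.

around 10000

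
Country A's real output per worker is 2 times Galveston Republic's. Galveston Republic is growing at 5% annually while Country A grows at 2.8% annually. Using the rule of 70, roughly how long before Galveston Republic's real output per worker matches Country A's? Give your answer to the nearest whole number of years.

What matters is the difference: 2.2 pp.
Rule of 70 on the gap: the ratio halves every 70/2.2 ≈ 31.82 years.
A 2 times gap closes after 1 halving: 1 × 31.82 ≈ 32 years.

32 years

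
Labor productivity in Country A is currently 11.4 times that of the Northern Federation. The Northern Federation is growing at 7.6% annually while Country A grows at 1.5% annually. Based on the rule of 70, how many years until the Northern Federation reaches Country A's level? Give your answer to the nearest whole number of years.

approximately 40 years

What matters is the difference: 6.1 pp.
Rule of 70 on the gap: the ratio halves every 70/6.1 ≈ 11.48 years.
An 11.4 times gap takes log₂(11.4) ≈ 3.51 halvings to close: 3.51 × 11.48 ≈ 40 years.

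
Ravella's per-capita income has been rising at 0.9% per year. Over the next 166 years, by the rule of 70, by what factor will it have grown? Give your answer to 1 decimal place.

roughly 4.4 times

Doubles every ≈ 77.78 years (70/0.9).
166 years is 2.13 doublings; 2^2.13 ≈ 4.4×.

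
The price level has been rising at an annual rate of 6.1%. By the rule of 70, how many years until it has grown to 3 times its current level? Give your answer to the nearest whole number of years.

around 18 years

At 6.1% it doubles every 70/6.1 ≈ 11.48 years.
3× is log₂ 3 ≈ 1.58 doublings, so ≈ 1.58 × 11.48 = 18 years.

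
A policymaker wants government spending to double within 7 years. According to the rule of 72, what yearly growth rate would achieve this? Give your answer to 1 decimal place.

approximately 10.3% per year

72 / 7 ≈ 10.29, so about 10.3% per year.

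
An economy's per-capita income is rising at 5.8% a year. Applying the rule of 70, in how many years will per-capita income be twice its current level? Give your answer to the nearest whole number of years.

roughly 12 years

At 5.8%, doubling takes about 70/5.8 = 12.07 years.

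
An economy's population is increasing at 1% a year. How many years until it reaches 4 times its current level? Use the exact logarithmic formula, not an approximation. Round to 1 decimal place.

139.3 years

t = ln(4) / ln(1 + 0.01) = 1.3863 / 0.009950 ≈ 139.33.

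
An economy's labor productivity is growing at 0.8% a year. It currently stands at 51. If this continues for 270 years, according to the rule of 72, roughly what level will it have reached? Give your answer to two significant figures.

Doubling time ≈ 72/0.8 = 90.00 years.
270 years is 270/90.00 ≈ 3.00 doublings, a factor of 2^3.00 ≈ 8.00.
51 × 8.00 ≈ 410.

around 410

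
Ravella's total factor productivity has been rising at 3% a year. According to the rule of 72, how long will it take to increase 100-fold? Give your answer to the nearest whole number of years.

At 3% it doubles every 72/3 ≈ 24.00 years.
100× is log₂ 100 ≈ 6.64 doublings, so ≈ 6.64 × 24.00 = 159 years.

159 years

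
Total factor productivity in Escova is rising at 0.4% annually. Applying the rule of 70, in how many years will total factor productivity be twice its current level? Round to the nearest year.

Doubling time ≈ 70 / 0.4 = 175.00 years.

≈ 175 years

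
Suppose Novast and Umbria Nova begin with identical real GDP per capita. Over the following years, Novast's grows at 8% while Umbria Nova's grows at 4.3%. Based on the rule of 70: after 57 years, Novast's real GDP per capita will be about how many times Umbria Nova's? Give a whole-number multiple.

Only the 3.7-point difference matters.
70/3.7 ≈ 18.92 years per doubling of the ratio; 57 years gives 3.01 doublings, so ≈ 8×.

roughly 8 times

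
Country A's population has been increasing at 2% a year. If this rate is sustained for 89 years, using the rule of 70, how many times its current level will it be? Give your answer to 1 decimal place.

approximately 5.8 times

Doubles every ≈ 35.00 years (70/2).
89 years is 2.54 doublings; 2^2.54 ≈ 5.8×.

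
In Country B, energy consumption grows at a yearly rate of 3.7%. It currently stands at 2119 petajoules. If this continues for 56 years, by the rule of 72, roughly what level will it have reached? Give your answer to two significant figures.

around 16000 petajoules

Doubling time ≈ 72/3.7 = 19.46 years.
56 years is 56/19.46 ≈ 2.88 doublings, a factor of 2^2.88 ≈ 7.36.
2119 × 7.36 ≈ 16000 petajoules.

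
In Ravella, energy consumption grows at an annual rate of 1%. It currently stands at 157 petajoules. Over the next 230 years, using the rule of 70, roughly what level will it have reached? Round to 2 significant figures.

Doubling time ≈ 70/1 = 70.00 years.
230 years is 230/70.00 ≈ 3.29 doublings, a factor of 2^3.29 ≈ 9.78.
157 × 9.78 ≈ 1500 petajoules.

around 1500 petajoules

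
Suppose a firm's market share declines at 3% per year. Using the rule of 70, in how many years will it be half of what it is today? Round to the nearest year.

Halving time ≈ 70 / 3 = 23.33 → 23 years.

approximately 23 years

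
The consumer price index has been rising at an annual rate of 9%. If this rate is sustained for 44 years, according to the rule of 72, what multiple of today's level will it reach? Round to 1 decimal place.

approximately 45.3 times

Doubling time ≈ 72/9 = 8.00 years.
44 years / 8.00 ≈ 5.50 doublings → factor 2^5.50 ≈ 45.3.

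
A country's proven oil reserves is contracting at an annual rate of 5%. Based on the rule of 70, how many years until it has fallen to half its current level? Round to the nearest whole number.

roughly 14 years

The rule works in reverse for decay: 70/5 ≈ 14.00 years to halve.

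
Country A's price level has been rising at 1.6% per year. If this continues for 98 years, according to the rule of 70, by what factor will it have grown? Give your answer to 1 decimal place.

Doubling time ≈ 70/1.6 = 43.75 years.
98 years / 43.75 ≈ 2.24 doublings → factor 2^2.24 ≈ 4.7.

≈ 4.7 times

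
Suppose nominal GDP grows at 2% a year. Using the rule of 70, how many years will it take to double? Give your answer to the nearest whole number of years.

≈ 35 years

70/2 ≈ 35.00, so it doubles roughly every 35 years.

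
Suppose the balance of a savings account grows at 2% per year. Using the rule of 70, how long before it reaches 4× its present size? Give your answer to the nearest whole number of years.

One doubling takes 70/2 = 35.00 years.
4 = 2^2, so 2 doublings → 70 years.

≈ 70 years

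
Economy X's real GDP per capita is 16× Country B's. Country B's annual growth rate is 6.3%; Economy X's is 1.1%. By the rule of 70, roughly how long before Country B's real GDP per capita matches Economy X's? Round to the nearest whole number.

roughly 54 years

What matters is the difference: 5.2 pp.
Rule of 70 on the gap: the ratio halves every 70/5.2 ≈ 13.46 years.
A 16× gap closes after 4 halvings: 4 × 13.46 ≈ 54 years.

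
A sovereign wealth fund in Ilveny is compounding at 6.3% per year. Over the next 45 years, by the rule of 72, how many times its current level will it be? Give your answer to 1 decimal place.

Doubles every ≈ 11.43 years (72/6.3).
45 years is 3.94 doublings; 2^3.94 ≈ 15.3×.

around 15.3 times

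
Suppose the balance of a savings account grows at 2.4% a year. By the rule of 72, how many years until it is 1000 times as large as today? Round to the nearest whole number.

roughly 299 years

Doubling time ≈ 72/2.4 = 30.00 years.
Reaching 1000× takes log₂(1000) ≈ 9.97 doublings.
9.97 × 30.00 ≈ 299 years.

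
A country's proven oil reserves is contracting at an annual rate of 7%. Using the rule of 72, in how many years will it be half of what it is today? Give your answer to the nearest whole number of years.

≈ 10 years

Halving time ≈ 72 / 7 = 10.29 → 10 years.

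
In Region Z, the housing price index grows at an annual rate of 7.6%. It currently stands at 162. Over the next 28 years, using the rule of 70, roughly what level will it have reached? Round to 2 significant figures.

≈ 1300

Doubling time ≈ 70/7.6 = 9.21 years.
28 years is 28/9.21 ≈ 3.04 doublings, a factor of 2^3.04 ≈ 8.22.
162 × 8.22 ≈ 1300.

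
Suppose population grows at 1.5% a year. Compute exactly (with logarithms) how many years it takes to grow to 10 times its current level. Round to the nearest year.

t = ln(10) / ln(1 + 0.015) = 2.3026 / 0.014889 ≈ 154.65.
≈ 155 years.

155 years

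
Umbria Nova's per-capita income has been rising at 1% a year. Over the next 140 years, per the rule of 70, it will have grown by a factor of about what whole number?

around 4 times

At 1% one doubling takes ≈ 70.00 years; 140 years is 2 of them, so ×4.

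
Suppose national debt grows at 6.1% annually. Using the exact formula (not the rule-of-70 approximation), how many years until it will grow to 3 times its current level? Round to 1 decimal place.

t = ln(3) / ln(1 + 0.061) = 1.0986 / 0.059212 ≈ 18.55.

18.6 years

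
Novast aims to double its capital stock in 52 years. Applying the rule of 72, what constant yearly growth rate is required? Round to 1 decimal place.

72 / 52 ≈ 1.38, so about 1.4% per year.

approximately 1.4%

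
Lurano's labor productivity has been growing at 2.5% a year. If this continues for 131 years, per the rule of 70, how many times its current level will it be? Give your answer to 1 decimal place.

≈ 25.6 times

Doubling time ≈ 70/2.5 = 28.00 years.
131 years / 28.00 ≈ 4.68 doublings → factor 2^4.68 ≈ 25.6.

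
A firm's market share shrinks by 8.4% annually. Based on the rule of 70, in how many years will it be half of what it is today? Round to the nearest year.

≈ 8 years

Halving time ≈ 70 / 8.4 = 8.33 → 8 years.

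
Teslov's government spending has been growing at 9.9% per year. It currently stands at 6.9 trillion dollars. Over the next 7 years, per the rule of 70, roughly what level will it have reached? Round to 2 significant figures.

Doubling time ≈ 70/9.9 = 7.07 years.
7 years is 7/7.07 ≈ 0.99 doublings, a factor of 2^0.99 ≈ 1.99.
6.9 × 1.99 ≈ 14 trillion dollars.

about 14 trillion dollars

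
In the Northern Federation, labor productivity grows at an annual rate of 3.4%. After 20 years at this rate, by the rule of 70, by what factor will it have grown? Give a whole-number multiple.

Doubling time ≈ 70/3.4 = 20.59 years.
20/20.59 ≈ 1 doubling, so about 2^1 = 2×.

around 2 times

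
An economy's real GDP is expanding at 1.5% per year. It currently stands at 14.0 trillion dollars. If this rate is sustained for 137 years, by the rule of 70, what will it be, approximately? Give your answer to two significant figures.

around 110 trillion dollars

It doubles every 70/1.5 ≈ 46.67 years, so 137 years is 2.94 doublings.
2^2.94 ≈ 7.67; 14.0 × 7.67 ≈ 110 trillion dollars.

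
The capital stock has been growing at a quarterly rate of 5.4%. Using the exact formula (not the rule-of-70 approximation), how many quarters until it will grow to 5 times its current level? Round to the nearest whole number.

31 quarters

t = ln(5) / ln(1 + 0.054) = 1.6094 / 0.052592 ≈ 30.60.
≈ 31 quarters.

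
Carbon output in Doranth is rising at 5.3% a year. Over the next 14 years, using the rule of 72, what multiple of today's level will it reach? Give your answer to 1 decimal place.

Doubling time ≈ 72/5.3 = 13.58 years.
14 years / 13.58 ≈ 1.03 doublings → factor 2^1.03 ≈ 2.0.

≈ 2.0 times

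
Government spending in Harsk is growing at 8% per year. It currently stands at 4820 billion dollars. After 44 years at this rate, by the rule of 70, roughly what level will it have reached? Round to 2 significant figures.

Doubling time ≈ 70/8 = 8.75 years.
44 years is 44/8.75 ≈ 5.03 doublings, a factor of 2^5.03 ≈ 32.67.
4820 × 32.67 ≈ 160000 billion dollars.

approximately 160000 billion dollars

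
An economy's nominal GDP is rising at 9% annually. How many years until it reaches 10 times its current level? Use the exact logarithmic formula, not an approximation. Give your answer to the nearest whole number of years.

27 years

t = ln(10) / ln(1 + 0.09) = 2.3026 / 0.086178 ≈ 26.72.
≈ 27 years.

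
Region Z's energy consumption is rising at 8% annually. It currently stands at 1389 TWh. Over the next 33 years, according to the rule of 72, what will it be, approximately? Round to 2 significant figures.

It doubles every 72/8 ≈ 9.00 years, so 33 years is 3.67 doublings.
2^3.67 ≈ 12.73; 1389 × 12.73 ≈ 18000 TWh.

≈ 18000 TWh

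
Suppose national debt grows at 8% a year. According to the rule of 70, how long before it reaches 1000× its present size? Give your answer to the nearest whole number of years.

One doubling takes 70/8 = 8.75 years.
1000× is log₂ 1000 ≈ 9.97 doublings, so ≈ 9.97 × 8.75 = 87 years.

about 87 years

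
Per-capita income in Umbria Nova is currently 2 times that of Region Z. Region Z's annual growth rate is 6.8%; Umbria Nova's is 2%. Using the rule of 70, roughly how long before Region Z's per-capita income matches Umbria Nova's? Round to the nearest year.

What matters is the difference: 4.8 pp.
Rule of 70 on the gap: the ratio halves every 70/4.8 ≈ 14.58 years.
A 2 times gap closes after 1 halving: 1 × 14.58 ≈ 15 years.

15 years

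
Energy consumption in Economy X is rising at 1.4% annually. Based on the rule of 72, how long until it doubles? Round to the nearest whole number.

roughly 51 years

Doubling time ≈ 72 / 1.4 = 51.43 years.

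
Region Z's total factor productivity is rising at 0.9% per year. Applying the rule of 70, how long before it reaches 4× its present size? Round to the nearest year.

One doubling takes 70/0.9 = 77.78 years.
4 = 2^2, so 2 doublings → 156 years.

roughly 156 years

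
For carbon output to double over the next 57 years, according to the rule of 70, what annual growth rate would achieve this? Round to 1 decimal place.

about 1.2%

70 / 57 ≈ 1.23, so about 1.2% a year.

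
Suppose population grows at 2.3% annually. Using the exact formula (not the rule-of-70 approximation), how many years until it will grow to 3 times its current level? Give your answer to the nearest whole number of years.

48 years

t = ln(3) / ln(1 + 0.023) = 1.0986 / 0.022739 ≈ 48.31.
≈ 48 years.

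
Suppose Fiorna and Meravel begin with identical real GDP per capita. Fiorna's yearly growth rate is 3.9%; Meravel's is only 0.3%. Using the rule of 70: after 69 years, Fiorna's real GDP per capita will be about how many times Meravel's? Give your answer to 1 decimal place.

Only the 3.6-point difference matters.
70/3.6 ≈ 19.44 years per doubling of the ratio; 69 years gives 3.55 doublings, so ≈ 11.7×.

approximately 11.7 times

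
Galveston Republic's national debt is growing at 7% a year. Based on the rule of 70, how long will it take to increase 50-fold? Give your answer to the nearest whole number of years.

56 years

One doubling takes 70/7 = 10.00 years.
50× is log₂ 50 ≈ 5.64 doublings, so ≈ 5.64 × 10.00 = 56 years.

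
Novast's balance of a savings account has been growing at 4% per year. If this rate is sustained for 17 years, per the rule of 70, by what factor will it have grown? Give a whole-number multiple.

roughly 2 times

Doubling time ≈ 70/4 = 17.50 years.
17/17.50 ≈ 1 doubling, so about 2^1 = 2×.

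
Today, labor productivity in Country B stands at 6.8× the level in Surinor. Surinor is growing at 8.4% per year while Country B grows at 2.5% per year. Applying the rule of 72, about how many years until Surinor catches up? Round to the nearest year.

What matters is the difference: 5.9 pp.
Rule of 72 on the gap: the ratio halves every 72/5.9 ≈ 12.20 years.
A 6.8× gap takes log₂(6.8) ≈ 2.77 halvings to close: 2.77 × 12.20 ≈ 34 years.

around 34 years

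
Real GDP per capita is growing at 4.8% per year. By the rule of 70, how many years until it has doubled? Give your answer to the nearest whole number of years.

At 4.8%, doubling takes about 70/4.8 = 14.58 years.

15 years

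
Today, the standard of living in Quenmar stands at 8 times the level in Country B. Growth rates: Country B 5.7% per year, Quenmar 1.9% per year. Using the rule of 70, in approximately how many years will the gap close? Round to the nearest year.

The growth-rate gap is 5.7% − 1.9% = 3.8 percentage points.
So the ratio between them halves every 70/3.8 ≈ 18.42 years.
An 8 times gap closes after 3 halvings: 3 × 18.42 ≈ 55 years.

roughly 55 years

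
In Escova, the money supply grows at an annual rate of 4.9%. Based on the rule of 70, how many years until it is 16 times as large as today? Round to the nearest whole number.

around 57 years

One doubling takes 70/4.9 = 14.29 years.
16× is 4 doublings, so 4 × 14.29 ≈ 57 years.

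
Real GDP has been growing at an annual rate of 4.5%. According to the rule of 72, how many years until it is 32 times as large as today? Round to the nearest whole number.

Doubling time ≈ 72/4.5 = 16.00 years.
32 = 2^5, so 5 doublings → 80 years.

around 80 years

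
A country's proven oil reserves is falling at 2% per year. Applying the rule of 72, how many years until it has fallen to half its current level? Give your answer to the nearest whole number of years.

Halving time ≈ 72 / 2 = 36.00 → 36 years.

roughly 36 years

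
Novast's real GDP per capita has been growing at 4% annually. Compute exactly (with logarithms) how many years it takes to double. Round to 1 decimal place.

t = ln(2) / ln(1 + 0.04) = 0.6931 / 0.039221 ≈ 17.67.

17.7 years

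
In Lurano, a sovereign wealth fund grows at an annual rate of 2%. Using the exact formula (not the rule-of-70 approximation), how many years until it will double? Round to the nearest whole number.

t = ln(2) / ln(1 + 0.02) = 0.6931 / 0.019803 ≈ 35.00.
≈ 35 years.

35 years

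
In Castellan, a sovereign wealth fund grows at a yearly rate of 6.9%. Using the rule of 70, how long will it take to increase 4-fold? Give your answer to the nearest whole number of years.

One doubling takes 70/6.9 = 10.14 years.
Getting to 4× needs 2 doublings: 2 × 10.14 ≈ 20 years.

≈ 20 years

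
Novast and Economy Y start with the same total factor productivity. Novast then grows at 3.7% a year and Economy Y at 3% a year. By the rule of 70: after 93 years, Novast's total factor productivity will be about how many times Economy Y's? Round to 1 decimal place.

around 1.9 times

Only the 0.7-point difference matters.
70/0.7 ≈ 100.00 years per doubling of the ratio; 93 years gives 0.93 doublings, so ≈ 1.9×.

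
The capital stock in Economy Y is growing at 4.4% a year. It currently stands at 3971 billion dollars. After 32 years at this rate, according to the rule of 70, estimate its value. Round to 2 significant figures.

Doubling time ≈ 70/4.4 = 15.91 years.
32 years is 32/15.91 ≈ 2.01 doublings, a factor of 2^2.01 ≈ 4.03.
3971 × 4.03 ≈ 16000 billion dollars.

around 16000 billion dollars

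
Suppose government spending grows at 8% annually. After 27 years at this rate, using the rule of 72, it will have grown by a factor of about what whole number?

72/8 ≈ 9.00 years per doubling.
27 years fits 3 doublings: 2^3 = 8.

8 times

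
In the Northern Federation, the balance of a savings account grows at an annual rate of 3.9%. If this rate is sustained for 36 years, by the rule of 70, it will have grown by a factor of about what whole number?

about 4 times

Doubling time ≈ 70/3.9 = 17.95 years.
36/17.95 ≈ 2 doublings, so about 2^2 = 4×.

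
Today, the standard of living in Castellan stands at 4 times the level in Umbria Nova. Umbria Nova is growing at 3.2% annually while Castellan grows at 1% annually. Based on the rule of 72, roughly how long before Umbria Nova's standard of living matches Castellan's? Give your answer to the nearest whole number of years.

65 years

Umbria Nova gains on Castellan at 3.2% − 1% = 2.2 points a year.
At that relative rate the gap halves every 72/2.2 ≈ 32.73 years.
A 4 times gap closes after 2 halvings: 2 × 32.73 ≈ 65 years.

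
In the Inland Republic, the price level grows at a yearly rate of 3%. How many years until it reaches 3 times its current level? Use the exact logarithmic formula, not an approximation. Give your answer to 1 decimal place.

t = ln(3) / ln(1 + 0.03) = 1.0986 / 0.029559 ≈ 37.17.

37.2 years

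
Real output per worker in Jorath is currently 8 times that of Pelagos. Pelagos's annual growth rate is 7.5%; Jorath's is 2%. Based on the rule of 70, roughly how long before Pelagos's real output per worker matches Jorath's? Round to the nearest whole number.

What matters is the difference: 5.5 pp.
Rule of 70 on the gap: the ratio halves every 70/5.5 ≈ 12.73 years.
An 8 times gap closes after 3 halvings: 3 × 12.73 ≈ 38 years.

approximately 38 years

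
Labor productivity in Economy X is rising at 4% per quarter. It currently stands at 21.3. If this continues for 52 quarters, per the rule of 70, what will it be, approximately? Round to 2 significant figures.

Doubling time ≈ 70/4 = 17.50 quarters.
52 quarters is 52/17.50 ≈ 2.97 doublings, a factor of 2^2.97 ≈ 7.84.
21.3 × 7.84 ≈ 170.

≈ 170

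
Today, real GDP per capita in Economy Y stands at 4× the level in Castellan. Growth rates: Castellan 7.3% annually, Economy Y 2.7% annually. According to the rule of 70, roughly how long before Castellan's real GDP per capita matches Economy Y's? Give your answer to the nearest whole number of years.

What matters is the difference: 4.6 pp.
Rule of 70 on the gap: the ratio halves every 70/4.6 ≈ 15.22 years.
A 4× gap closes after 2 halvings: 2 × 15.22 ≈ 30 years.

30 years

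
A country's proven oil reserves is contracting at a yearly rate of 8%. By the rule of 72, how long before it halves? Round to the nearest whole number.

The rule works in reverse for decay: 72/8 ≈ 9.00 years to halve.

around 9 years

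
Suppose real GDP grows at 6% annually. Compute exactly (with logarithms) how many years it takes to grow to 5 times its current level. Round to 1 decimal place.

t = ln(5) / ln(1 + 0.06) = 1.6094 / 0.058269 ≈ 27.62.

27.6 years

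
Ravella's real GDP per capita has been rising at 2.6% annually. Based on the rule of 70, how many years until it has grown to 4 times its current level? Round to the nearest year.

At 2.6% it doubles every 70/2.6 ≈ 26.92 years.
4× is 2 doublings, so 2 × 26.92 ≈ 54 years.

approximately 54 years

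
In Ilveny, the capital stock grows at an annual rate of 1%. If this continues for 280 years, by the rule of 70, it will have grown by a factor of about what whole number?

around 16 times

Doubling time ≈ 70/1 = 70.00 years.
280/70.00 ≈ 4 doublings, so about 2^4 = 16×.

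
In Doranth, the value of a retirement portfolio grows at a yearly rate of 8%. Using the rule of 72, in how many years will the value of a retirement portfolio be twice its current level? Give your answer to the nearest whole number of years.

9 years

72/8 ≈ 9.00, so it doubles roughly every 9 years.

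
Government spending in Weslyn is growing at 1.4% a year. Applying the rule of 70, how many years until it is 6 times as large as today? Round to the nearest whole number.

approximately 129 years

At 1.4% it doubles every 70/1.4 ≈ 50.00 years.
Reaching 6× takes log₂(6) ≈ 2.58 doublings.
2.58 × 50.00 ≈ 129 years.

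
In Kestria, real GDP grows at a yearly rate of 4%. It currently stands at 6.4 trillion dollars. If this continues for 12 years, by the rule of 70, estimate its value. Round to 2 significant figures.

Doubling time ≈ 70/4 = 17.50 years.
12 years is 12/17.50 ≈ 0.69 doublings, a factor of 2^0.69 ≈ 1.61.
6.4 × 1.61 ≈ 10 trillion dollars.

≈ 10 trillion dollars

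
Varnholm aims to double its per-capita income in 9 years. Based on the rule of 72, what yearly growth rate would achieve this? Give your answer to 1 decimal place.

72 / 9 ≈ 8.00, so about 8.0% per year.

approximately 8.0% per year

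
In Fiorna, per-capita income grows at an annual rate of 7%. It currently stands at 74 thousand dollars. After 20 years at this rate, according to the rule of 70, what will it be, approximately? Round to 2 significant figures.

300 thousand dollars

It doubles every 70/7 ≈ 10.00 years, so 20 years is 2.00 doublings.
2^2.00 ≈ 4.00; 74 × 4.00 ≈ 300 thousand dollars.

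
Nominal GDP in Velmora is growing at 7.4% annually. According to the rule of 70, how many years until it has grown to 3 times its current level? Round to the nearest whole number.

One doubling takes 70/7.4 = 9.46 years.
3× is log₂ 3 ≈ 1.58 doublings, so ≈ 1.58 × 9.46 = 15 years.

roughly 15 years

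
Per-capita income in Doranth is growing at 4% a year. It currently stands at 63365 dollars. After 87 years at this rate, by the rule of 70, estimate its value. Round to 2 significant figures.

It doubles every 70/4 ≈ 17.50 years, so 87 years is 4.97 doublings.
2^4.97 ≈ 31.34; 63365 × 31.34 ≈ 2000000 dollars.

2000000 dollars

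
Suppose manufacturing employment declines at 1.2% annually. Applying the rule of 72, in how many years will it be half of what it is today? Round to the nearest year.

Falling at 1.2%, it halves about every 72/1.2 = 60.00 years.

60 years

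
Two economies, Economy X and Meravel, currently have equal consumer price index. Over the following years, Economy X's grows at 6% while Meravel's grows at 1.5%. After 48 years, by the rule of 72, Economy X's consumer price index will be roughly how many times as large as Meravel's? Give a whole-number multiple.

about 8 times

Rate gap = 6% − 1.5% = 4.5 points.
The ratio doubles every 72/4.5 ≈ 16.00 years.
48/16.00 ≈ 3.00 doublings → ratio ≈ 2^3.00 ≈ 8.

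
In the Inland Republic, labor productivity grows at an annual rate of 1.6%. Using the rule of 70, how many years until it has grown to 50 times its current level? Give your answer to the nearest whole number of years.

One doubling takes 70/1.6 = 43.75 years.
Reaching 50× takes log₂(50) ≈ 5.64 doublings.
5.64 × 43.75 ≈ 247 years.

247 years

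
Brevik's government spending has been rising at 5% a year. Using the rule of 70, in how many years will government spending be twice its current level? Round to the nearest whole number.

about 14 years

70/5 ≈ 14.00, so it doubles roughly every 14 years.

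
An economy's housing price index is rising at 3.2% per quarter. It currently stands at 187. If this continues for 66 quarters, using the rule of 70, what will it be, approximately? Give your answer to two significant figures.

It doubles every 70/3.2 ≈ 21.88 quarters, so 66 quarters is 3.02 doublings.
2^3.02 ≈ 8.11; 187 × 8.11 ≈ 1500.

≈ 1500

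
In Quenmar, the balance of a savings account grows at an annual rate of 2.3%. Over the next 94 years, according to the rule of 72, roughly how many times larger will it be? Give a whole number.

72/2.3 ≈ 31.30 years per doubling.
94 years fits 3 doublings: 2^3 = 8.

around 8 times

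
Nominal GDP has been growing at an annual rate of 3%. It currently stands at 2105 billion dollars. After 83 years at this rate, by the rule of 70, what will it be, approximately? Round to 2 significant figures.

roughly 25000 billion dollars

Doubling time ≈ 70/3 = 23.33 years.
83 years is 83/23.33 ≈ 3.56 doublings, a factor of 2^3.56 ≈ 11.79.
2105 × 11.79 ≈ 25000 billion dollars.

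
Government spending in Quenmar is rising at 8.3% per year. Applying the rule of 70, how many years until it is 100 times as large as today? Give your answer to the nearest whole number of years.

roughly 56 years

Doubling time ≈ 70/8.3 = 8.43 years.
Reaching 100× takes log₂(100) ≈ 6.64 doublings.
6.64 × 8.43 ≈ 56 years.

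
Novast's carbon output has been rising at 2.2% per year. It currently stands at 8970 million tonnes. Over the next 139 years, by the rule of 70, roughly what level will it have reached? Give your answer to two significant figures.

190000 million tonnes

Doubling time ≈ 70/2.2 = 31.82 years.
139 years is 139/31.82 ≈ 4.37 doublings, a factor of 2^4.37 ≈ 20.68.
8970 × 20.68 ≈ 190000 million tonnes.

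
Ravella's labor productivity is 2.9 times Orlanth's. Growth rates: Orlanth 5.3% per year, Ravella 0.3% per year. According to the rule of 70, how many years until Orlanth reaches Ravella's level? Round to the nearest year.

The growth-rate gap is 5.3% − 0.3% = 5 percentage points.
So the ratio between them halves every 70/5 ≈ 14.00 years.
A 2.9 times gap takes log₂(2.9) ≈ 1.54 halvings to close: 1.54 × 14.00 ≈ 22 years.

22 years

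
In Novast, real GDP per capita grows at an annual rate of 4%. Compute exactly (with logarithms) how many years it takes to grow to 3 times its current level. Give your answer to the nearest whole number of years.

28 years

t = ln(3) / ln(1 + 0.04) = 1.0986 / 0.039221 ≈ 28.01.
≈ 28 years.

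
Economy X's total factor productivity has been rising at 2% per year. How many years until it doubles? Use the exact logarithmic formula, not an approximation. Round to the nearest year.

35 years

t = ln(2) / ln(1 + 0.02) = 0.6931 / 0.019803 ≈ 35.00.
≈ 35 years.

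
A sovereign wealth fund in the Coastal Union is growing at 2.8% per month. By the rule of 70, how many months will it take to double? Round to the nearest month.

At 2.8%, doubling takes about 70/2.8 = 25.00 months.

approximately 25 months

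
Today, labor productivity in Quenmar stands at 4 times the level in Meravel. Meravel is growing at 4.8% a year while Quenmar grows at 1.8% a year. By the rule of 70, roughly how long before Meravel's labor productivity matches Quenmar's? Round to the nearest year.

The growth-rate gap is 4.8% − 1.8% = 3 percentage points.
So the ratio between them halves every 70/3 ≈ 23.33 years.
A 4 times gap closes after 2 halvings: 2 × 23.33 ≈ 47 years.

roughly 47 years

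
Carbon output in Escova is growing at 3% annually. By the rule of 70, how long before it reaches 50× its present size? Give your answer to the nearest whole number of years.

One doubling takes 70/3 = 23.33 years.
50× is log₂ 50 ≈ 5.64 doublings, so ≈ 5.64 × 23.33 = 132 years.

132 years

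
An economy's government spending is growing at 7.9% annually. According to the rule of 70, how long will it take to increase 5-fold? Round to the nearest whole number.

roughly 21 years

One doubling takes 70/7.9 = 8.86 years.
Reaching 5× takes log₂(5) ≈ 2.32 doublings.
2.32 × 8.86 ≈ 21 years.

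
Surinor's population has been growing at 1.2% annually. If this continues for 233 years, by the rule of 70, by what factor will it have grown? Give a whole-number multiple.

Doubling time ≈ 70/1.2 = 58.33 years.
233/58.33 ≈ 4 doublings, so about 2^4 = 16×.

roughly 16 times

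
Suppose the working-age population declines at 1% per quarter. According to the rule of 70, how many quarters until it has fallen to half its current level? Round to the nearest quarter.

Falling at 1%, it halves about every 70/1 = 70.00 quarters.

around 70 quarters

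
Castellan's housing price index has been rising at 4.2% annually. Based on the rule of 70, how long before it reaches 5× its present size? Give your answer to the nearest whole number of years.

Doubling time ≈ 70/4.2 = 16.67 years.
Reaching 5× takes log₂(5) ≈ 2.32 doublings.
2.32 × 16.67 ≈ 39 years.

roughly 39 years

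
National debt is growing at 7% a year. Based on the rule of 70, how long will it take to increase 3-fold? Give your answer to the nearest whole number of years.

roughly 16 years

At 7% it doubles every 70/7 ≈ 10.00 years.
Reaching 3× takes log₂(3) ≈ 1.58 doublings.
1.58 × 10.00 ≈ 16 years.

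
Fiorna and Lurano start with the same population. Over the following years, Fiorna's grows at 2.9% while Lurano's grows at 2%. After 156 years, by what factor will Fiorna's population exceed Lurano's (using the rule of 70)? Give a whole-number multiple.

Only the 0.9-point difference matters.
70/0.9 ≈ 77.78 years per doubling of the ratio; 156 years gives 2.01 doublings, so ≈ 4×.

approximately 4 times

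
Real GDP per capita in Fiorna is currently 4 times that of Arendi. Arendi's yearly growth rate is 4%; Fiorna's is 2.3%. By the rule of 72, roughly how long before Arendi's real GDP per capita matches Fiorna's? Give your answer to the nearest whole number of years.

about 85 years

Arendi gains on Fiorna at 4% − 2.3% = 1.7 points a year.
At that relative rate the gap halves every 72/1.7 ≈ 42.35 years.
A 4 times gap closes after 2 halvings: 2 × 42.35 ≈ 85 years.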